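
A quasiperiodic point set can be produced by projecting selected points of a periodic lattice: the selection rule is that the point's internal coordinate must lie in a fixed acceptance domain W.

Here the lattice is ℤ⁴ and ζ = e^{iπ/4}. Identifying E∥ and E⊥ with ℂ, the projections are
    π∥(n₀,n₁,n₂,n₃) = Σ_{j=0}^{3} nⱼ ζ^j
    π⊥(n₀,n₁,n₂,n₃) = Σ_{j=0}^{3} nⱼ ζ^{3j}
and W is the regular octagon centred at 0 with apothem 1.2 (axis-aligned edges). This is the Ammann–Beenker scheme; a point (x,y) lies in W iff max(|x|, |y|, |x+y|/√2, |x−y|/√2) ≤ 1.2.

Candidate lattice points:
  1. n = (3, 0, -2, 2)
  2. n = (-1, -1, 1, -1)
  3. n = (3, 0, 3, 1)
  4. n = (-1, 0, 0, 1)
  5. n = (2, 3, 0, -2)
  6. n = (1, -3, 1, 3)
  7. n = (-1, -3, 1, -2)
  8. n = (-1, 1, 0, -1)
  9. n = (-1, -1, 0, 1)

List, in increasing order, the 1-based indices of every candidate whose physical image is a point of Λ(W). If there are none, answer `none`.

4, 9

π⊥(n) = n₀ + n₁ζ³ + n₂ζ⁶ + n₃ζ⁹ where ζ = e^{iπ/4}.
candidate 1: n = (3, 0, -2, 2) → π⊥ ≈ (+4.414214, +3.414214); max(|x|,|y|,|x±y|/√2) = 5.535534 > 1.2 ⇒ ∉ W
candidate 2: n = (-1, -1, 1, -1) → π⊥ ≈ (-1.000000, -2.414214); max(|x|,|y|,|x±y|/√2) = 2.414214 > 1.2 ⇒ ∉ W
candidate 3: n = (3, 0, 3, 1) → π⊥ ≈ (+3.707107, -2.292893); max(|x|,|y|,|x±y|/√2) = 4.242641 > 1.2 ⇒ ∉ W
candidate 4: n = (-1, 0, 0, 1) → π⊥ ≈ (-0.292893, +0.707107); max(|x|,|y|,|x±y|/√2) = 0.707107 ≤ 1.2 ⇒ ∈ W
candidate 5: n = (2, 3, 0, -2) → π⊥ ≈ (-1.535534, +0.707107); max(|x|,|y|,|x±y|/√2) = 1.585786 > 1.2 ⇒ ∉ W
candidate 6: n = (1, -3, 1, 3) → π⊥ ≈ (+5.242641, -1.000000); max(|x|,|y|,|x±y|/√2) = 5.242641 > 1.2 ⇒ ∉ W
candidate 7: n = (-1, -3, 1, -2) → π⊥ ≈ (-0.292893, -4.535534); max(|x|,|y|,|x±y|/√2) = 4.535534 > 1.2 ⇒ ∉ W
candidate 8: n = (-1, 1, 0, -1) → π⊥ ≈ (-2.414214, +0.000000); max(|x|,|y|,|x±y|/√2) = 2.414214 > 1.2 ⇒ ∉ W
candidate 9: n = (-1, -1, 0, 1) → π⊥ ≈ (+0.414214, +0.000000); max(|x|,|y|,|x±y|/√2) = 0.414214 ≤ 1.2 ⇒ ∈ W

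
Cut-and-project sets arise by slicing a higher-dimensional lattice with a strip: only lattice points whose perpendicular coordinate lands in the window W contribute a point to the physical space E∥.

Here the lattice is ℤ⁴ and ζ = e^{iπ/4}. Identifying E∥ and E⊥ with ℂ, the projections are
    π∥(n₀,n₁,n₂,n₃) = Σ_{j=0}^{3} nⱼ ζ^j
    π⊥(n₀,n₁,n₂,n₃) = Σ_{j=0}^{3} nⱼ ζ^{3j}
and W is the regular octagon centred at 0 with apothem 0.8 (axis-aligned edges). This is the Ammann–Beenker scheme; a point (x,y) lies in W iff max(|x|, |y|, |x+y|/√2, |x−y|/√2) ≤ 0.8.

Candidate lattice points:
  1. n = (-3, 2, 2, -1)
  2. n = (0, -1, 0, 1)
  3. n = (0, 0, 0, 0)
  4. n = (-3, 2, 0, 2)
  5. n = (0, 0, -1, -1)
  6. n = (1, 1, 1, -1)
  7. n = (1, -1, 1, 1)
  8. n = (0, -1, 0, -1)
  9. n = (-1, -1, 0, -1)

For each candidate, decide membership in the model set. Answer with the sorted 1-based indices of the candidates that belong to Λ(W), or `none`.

Internal map: ζ^{3j} for j=0..3 gives (1,0), (−√2/2,√2/2), (0,−1), (√2/2,√2/2).
candidate 1: n = (-3, 2, 2, -1) → π⊥ ≈ (-5.12132, -1.29289); max(|x|,|y|,|x±y|/√2) = 5.12132 > 0.8 ⇒ ∉ W
candidate 2: n = (0, -1, 0, 1) → π⊥ ≈ (+1.41421, +0.00000); max(|x|,|y|,|x±y|/√2) = 1.41421 > 0.8 ⇒ ∉ W
candidate 3: n = (0, 0, 0, 0) → π⊥ ≈ (+0.00000, +0.00000); max(|x|,|y|,|x±y|/√2) = 0.00000 ≤ 0.8 ⇒ ∈ W
candidate 4: n = (-3, 2, 0, 2) → π⊥ ≈ (-3.00000, +2.82843); max(|x|,|y|,|x±y|/√2) = 4.12132 > 0.8 ⇒ ∉ W
candidate 5: n = (0, 0, -1, -1) → π⊥ ≈ (-0.70711, +0.29289); max(|x|,|y|,|x±y|/√2) = 0.70711 ≤ 0.8 ⇒ ∈ W
candidate 6: n = (1, 1, 1, -1) → π⊥ ≈ (-0.41421, -1.00000); max(|x|,|y|,|x±y|/√2) = 1.00000 > 0.8 ⇒ ∉ W
candidate 7: n = (1, -1, 1, 1) → π⊥ ≈ (+2.41421, -1.00000); max(|x|,|y|,|x±y|/√2) = 2.41421 > 0.8 ⇒ ∉ W
candidate 8: n = (0, -1, 0, -1) → π⊥ ≈ (+0.00000, -1.41421); max(|x|,|y|,|x±y|/√2) = 1.41421 > 0.8 ⇒ ∉ W
candidate 9: n = (-1, -1, 0, -1) → π⊥ ≈ (-1.00000, -1.41421); max(|x|,|y|,|x±y|/√2) = 1.70711 > 0.8 ⇒ ∉ W

3, 5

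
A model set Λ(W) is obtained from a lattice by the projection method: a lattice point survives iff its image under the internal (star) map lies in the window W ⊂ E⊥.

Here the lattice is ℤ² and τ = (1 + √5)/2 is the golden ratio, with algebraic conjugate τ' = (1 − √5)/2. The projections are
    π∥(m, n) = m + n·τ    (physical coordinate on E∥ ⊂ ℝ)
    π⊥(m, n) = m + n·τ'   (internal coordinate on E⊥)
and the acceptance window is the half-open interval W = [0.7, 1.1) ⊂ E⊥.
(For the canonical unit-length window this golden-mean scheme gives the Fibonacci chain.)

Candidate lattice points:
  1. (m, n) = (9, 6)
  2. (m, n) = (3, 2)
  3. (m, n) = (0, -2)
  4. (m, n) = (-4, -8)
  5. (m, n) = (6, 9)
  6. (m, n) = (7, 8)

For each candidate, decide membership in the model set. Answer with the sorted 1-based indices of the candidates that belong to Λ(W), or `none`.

Numerically τ ≈ 1.618034 and τ' = −1/τ ≈ -0.618034.
candidate 1: (m,n)=(9,6) → π∥ = 9+6·τ ≈ 18.708204, π⊥ = 9+6·τ' ≈ 5.291796 ∉ [0.7, 1.1) ⇒ out
candidate 2: (m,n)=(3,2) → π∥ = 3+2·τ ≈ 6.236068, π⊥ = 3+2·τ' ≈ 1.763932 ∉ [0.7, 1.1) ⇒ out
candidate 3: (m,n)=(0,-2) → π∥ = 0-2·τ ≈ -3.236068, π⊥ = 0-2·τ' ≈ 1.236068 ∉ [0.7, 1.1) ⇒ out
candidate 4: (m,n)=(-4,-8) → π∥ = -4-8·τ ≈ -16.944272, π⊥ = -4-8·τ' ≈ 0.944272 ∈ [0.7, 1.1) ⇒ IN Λ
candidate 5: (m,n)=(6,9) → π∥ = 6+9·τ ≈ 20.562306, π⊥ = 6+9·τ' ≈ 0.437694 ∉ [0.7, 1.1) ⇒ out
candidate 6: (m,n)=(7,8) → π∥ = 7+8·τ ≈ 19.944272, π⊥ = 7+8·τ' ≈ 2.055728 ∉ [0.7, 1.1) ⇒ out

4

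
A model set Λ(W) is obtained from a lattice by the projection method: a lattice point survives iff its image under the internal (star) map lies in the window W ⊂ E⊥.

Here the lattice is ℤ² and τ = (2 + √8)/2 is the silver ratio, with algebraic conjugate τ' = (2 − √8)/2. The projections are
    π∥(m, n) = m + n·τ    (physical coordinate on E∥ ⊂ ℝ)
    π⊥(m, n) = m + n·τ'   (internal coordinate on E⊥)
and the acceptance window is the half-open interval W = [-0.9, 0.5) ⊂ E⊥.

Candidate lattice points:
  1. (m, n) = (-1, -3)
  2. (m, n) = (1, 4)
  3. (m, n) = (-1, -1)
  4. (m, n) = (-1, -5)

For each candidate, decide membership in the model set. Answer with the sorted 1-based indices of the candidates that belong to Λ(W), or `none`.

1, 2, 3

Numerically τ ≈ 2.41421 and τ' = −1/τ ≈ -0.41421.
candidate 1: (m,n)=(-1,-3) → π∥ = -1-3·τ ≈ -8.24264, π⊥ = -1-3·τ' ≈ 0.24264 ∈ [-0.9, 0.5) ⇒ IN Λ
candidate 2: (m,n)=(1,4) → π∥ = 1+4·τ ≈ 10.65685, π⊥ = 1+4·τ' ≈ -0.65685 ∈ [-0.9, 0.5) ⇒ IN Λ
candidate 3: (m,n)=(-1,-1) → π∥ = -1-1·τ ≈ -3.41421, π⊥ = -1-1·τ' ≈ -0.58579 ∈ [-0.9, 0.5) ⇒ IN Λ
candidate 4: (m,n)=(-1,-5) → π∥ = -1-5·τ ≈ -13.07107, π⊥ = -1-5·τ' ≈ 1.07107 ∉ [-0.9, 0.5) ⇒ out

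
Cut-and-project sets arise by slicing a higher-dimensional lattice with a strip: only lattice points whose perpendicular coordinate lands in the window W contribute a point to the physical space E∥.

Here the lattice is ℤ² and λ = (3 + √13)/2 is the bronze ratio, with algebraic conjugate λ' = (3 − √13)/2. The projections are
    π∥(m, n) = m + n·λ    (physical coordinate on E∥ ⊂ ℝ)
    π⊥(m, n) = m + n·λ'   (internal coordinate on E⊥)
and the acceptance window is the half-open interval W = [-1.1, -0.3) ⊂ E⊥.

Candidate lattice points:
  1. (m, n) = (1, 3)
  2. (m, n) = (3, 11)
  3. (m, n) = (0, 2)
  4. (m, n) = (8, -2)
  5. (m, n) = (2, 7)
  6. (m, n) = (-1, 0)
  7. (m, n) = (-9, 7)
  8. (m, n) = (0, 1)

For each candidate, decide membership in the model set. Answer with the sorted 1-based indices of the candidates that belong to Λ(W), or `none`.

2, 3, 6, 8

Compute λ' = (3−√13)/2 = -0.30278, so π⊥(m,n) = m -0.30278·n.
#1 (1,3): internal coord 1 + (3)·λ' = +0.09167; +0.09167 ∉ [-1.1, -0.3) → out
#2 (3,11): internal coord 3 + (11)·λ' = -0.33053; -0.33053 ∈ [-1.1, -0.3) → IN Λ
#3 (0,2): internal coord 0 + (2)·λ' = -0.60555; -0.60555 ∈ [-1.1, -0.3) → IN Λ
#4 (8,-2): internal coord 8 + (-2)·λ' = +8.60555; +8.60555 ∉ [-1.1, -0.3) → out
#5 (2,7): internal coord 2 + (7)·λ' = -0.11943; -0.11943 ∉ [-1.1, -0.3) → out
#6 (-1,0): internal coord -1 + (0)·λ' = -1.00000; -1.00000 ∈ [-1.1, -0.3) → IN Λ
#7 (-9,7): internal coord -9 + (7)·λ' = -11.11943; -11.11943 ∉ [-1.1, -0.3) → out
#8 (0,1): internal coord 0 + (1)·λ' = -0.30278; -0.30278 ∈ [-1.1, -0.3) → IN Λ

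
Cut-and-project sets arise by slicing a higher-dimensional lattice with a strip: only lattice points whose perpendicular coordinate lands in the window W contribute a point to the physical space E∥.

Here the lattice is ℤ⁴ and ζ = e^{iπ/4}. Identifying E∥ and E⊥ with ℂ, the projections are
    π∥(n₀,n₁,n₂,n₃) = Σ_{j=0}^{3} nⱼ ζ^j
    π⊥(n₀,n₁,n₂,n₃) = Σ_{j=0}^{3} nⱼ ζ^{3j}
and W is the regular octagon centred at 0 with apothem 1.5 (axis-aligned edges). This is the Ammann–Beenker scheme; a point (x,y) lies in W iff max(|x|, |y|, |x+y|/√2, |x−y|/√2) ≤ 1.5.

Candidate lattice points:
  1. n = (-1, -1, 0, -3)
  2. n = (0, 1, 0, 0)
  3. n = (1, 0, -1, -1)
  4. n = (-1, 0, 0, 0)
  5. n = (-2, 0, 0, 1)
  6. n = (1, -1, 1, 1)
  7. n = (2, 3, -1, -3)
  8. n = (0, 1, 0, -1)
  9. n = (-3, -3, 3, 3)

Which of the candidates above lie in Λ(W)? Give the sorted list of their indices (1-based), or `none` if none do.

2, 3, 4, 5, 8

With ζ = e^{iπ/4} the internal vectors are ζ^0,ζ^3,ζ^6,ζ^9.
candidate 1: n = (-1, -1, 0, -3) → π⊥ ≈ (-2.4142, -2.8284); max(|x|,|y|,|x±y|/√2) = 3.7071 > 1.5 ⇒ ∉ W
candidate 2: n = (0, 1, 0, 0) → π⊥ ≈ (-0.7071, +0.7071); max(|x|,|y|,|x±y|/√2) = 1.0000 ≤ 1.5 ⇒ ∈ W
candidate 3: n = (1, 0, -1, -1) → π⊥ ≈ (+0.2929, +0.2929); max(|x|,|y|,|x±y|/√2) = 0.4142 ≤ 1.5 ⇒ ∈ W
candidate 4: n = (-1, 0, 0, 0) → π⊥ ≈ (-1.0000, +0.0000); max(|x|,|y|,|x±y|/√2) = 1.0000 ≤ 1.5 ⇒ ∈ W
candidate 5: n = (-2, 0, 0, 1) → π⊥ ≈ (-1.2929, +0.7071); max(|x|,|y|,|x±y|/√2) = 1.4142 ≤ 1.5 ⇒ ∈ W
candidate 6: n = (1, -1, 1, 1) → π⊥ ≈ (+2.4142, -1.0000); max(|x|,|y|,|x±y|/√2) = 2.4142 > 1.5 ⇒ ∉ W
candidate 7: n = (2, 3, -1, -3) → π⊥ ≈ (-2.2426, +1.0000); max(|x|,|y|,|x±y|/√2) = 2.2929 > 1.5 ⇒ ∉ W
candidate 8: n = (0, 1, 0, -1) → π⊥ ≈ (-1.4142, +0.0000); max(|x|,|y|,|x±y|/√2) = 1.4142 ≤ 1.5 ⇒ ∈ W
candidate 9: n = (-3, -3, 3, 3) → π⊥ ≈ (+1.2426, -3.0000); max(|x|,|y|,|x±y|/√2) = 3.0000 > 1.5 ⇒ ∉ W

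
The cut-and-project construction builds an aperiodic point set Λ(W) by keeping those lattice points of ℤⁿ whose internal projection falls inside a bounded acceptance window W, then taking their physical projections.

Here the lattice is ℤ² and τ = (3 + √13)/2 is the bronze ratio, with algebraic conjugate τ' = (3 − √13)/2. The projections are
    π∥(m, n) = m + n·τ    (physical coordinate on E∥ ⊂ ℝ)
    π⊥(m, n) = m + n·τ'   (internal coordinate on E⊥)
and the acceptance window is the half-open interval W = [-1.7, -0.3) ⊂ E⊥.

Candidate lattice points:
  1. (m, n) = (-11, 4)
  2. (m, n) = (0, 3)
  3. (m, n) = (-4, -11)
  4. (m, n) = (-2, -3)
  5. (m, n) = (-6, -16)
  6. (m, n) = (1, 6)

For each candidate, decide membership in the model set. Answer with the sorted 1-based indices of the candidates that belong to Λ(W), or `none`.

Compute τ' = (3−√13)/2 = -0.3028, so π⊥(m,n) = m -0.3028·n.
#1 (-11,4): internal coord -11 + (4)·τ' = -12.2111; -12.2111 ∉ [-1.7, -0.3) → out
#2 (0,3): internal coord 0 + (3)·τ' = -0.9083; -0.9083 ∈ [-1.7, -0.3) → IN Λ
#3 (-4,-11): internal coord -4 + (-11)·τ' = -0.6695; -0.6695 ∈ [-1.7, -0.3) → IN Λ
#4 (-2,-3): internal coord -2 + (-3)·τ' = -1.0917; -1.0917 ∈ [-1.7, -0.3) → IN Λ
#5 (-6,-16): internal coord -6 + (-16)·τ' = -1.1556; -1.1556 ∈ [-1.7, -0.3) → IN Λ
#6 (1,6): internal coord 1 + (6)·τ' = -0.8167; -0.8167 ∈ [-1.7, -0.3) → IN Λ

2, 3, 4, 5, 6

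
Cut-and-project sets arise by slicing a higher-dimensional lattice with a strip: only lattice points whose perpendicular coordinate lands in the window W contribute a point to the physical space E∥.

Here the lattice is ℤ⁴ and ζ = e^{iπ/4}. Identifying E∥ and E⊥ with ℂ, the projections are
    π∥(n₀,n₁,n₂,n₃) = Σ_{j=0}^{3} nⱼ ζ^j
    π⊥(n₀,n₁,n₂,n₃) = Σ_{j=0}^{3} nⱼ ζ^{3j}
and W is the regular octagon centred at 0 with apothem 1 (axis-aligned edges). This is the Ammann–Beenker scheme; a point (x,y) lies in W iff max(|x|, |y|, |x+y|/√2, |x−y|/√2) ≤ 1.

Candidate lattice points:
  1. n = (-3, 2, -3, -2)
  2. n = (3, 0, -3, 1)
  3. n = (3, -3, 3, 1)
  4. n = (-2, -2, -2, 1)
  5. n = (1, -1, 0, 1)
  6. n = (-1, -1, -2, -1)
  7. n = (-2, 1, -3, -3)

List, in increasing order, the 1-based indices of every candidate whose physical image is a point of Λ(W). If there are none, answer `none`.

none

π⊥(n) = n₀ + n₁ζ³ + n₂ζ⁶ + n₃ζ⁹ where ζ = e^{iπ/4}.
candidate 1: n = (-3, 2, -3, -2) → π⊥ ≈ (-5.828427, +3.000000); max(|x|,|y|,|x±y|/√2) = 6.242641 > 1 ⇒ ∉ W
candidate 2: n = (3, 0, -3, 1) → π⊥ ≈ (+3.707107, +3.707107); max(|x|,|y|,|x±y|/√2) = 5.242641 > 1 ⇒ ∉ W
candidate 3: n = (3, -3, 3, 1) → π⊥ ≈ (+5.828427, -4.414214); max(|x|,|y|,|x±y|/√2) = 7.242641 > 1 ⇒ ∉ W
candidate 4: n = (-2, -2, -2, 1) → π⊥ ≈ (+0.121320, +1.292893); max(|x|,|y|,|x±y|/√2) = 1.292893 > 1 ⇒ ∉ W
candidate 5: n = (1, -1, 0, 1) → π⊥ ≈ (+2.414214, +0.000000); max(|x|,|y|,|x±y|/√2) = 2.414214 > 1 ⇒ ∉ W
candidate 6: n = (-1, -1, -2, -1) → π⊥ ≈ (-1.000000, +0.585786); max(|x|,|y|,|x±y|/√2) = 1.121320 > 1 ⇒ ∉ W
candidate 7: n = (-2, 1, -3, -3) → π⊥ ≈ (-4.828427, +1.585786); max(|x|,|y|,|x±y|/√2) = 4.828427 > 1 ⇒ ∉ W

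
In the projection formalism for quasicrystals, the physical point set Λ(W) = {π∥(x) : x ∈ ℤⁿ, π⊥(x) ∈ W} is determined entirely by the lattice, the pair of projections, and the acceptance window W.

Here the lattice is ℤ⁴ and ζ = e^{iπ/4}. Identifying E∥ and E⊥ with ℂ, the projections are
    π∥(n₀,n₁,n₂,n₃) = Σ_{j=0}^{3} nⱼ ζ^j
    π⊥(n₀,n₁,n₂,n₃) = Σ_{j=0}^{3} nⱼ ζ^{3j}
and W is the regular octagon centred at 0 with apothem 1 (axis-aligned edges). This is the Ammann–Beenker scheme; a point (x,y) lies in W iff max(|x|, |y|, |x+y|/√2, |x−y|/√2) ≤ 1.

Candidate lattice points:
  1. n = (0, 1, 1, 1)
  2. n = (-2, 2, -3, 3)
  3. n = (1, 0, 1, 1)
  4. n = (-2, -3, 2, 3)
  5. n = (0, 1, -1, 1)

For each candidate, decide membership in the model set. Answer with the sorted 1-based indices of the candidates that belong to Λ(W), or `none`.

π⊥(n) = n₀ + n₁ζ³ + n₂ζ⁶ + n₃ζ⁹ where ζ = e^{iπ/4}.
#1 (0, 1, 1, 1): internal (0.000000, 0.414214); octagon support 0.414214 vs apothem 1 → ∈ W
#2 (-2, 2, -3, 3): internal (-1.292893, 6.535534); octagon support 6.535534 vs apothem 1 → ∉ W
#3 (1, 0, 1, 1): internal (1.707107, -0.292893); octagon support 1.707107 vs apothem 1 → ∉ W
#4 (-2, -3, 2, 3): internal (2.242641, -2.000000); octagon support 3.000000 vs apothem 1 → ∉ W
#5 (0, 1, -1, 1): internal (0.000000, 2.414214); octagon support 2.414214 vs apothem 1 → ∉ W

1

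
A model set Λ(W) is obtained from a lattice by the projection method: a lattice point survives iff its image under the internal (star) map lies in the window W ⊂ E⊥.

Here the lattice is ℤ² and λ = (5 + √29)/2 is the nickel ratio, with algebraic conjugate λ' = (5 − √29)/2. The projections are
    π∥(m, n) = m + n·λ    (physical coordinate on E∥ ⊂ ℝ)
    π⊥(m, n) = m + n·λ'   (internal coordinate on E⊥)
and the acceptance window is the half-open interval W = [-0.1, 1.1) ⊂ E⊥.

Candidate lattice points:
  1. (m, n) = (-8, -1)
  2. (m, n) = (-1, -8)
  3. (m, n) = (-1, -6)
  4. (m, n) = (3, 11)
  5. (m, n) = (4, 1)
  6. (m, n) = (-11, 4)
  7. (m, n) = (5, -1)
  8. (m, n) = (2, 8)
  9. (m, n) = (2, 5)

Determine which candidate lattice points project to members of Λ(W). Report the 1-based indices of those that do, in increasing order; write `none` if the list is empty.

2, 3, 4, 8, 9

Compute λ' = (5−√29)/2 = -0.19258, so π⊥(m,n) = m -0.19258·n.
#1 (-8,-1): internal coord -8 + (-1)·λ' = -7.80742; -7.80742 ∉ [-0.1, 1.1) → out
#2 (-1,-8): internal coord -1 + (-8)·λ' = +0.54066; +0.54066 ∈ [-0.1, 1.1) → IN Λ
#3 (-1,-6): internal coord -1 + (-6)·λ' = +0.15549; +0.15549 ∈ [-0.1, 1.1) → IN Λ
#4 (3,11): internal coord 3 + (11)·λ' = +0.88159; +0.88159 ∈ [-0.1, 1.1) → IN Λ
#5 (4,1): internal coord 4 + (1)·λ' = +3.80742; +3.80742 ∉ [-0.1, 1.1) → out
#6 (-11,4): internal coord -11 + (4)·λ' = -11.77033; -11.77033 ∉ [-0.1, 1.1) → out
#7 (5,-1): internal coord 5 + (-1)·λ' = +5.19258; +5.19258 ∉ [-0.1, 1.1) → out
#8 (2,8): internal coord 2 + (8)·λ' = +0.45934; +0.45934 ∈ [-0.1, 1.1) → IN Λ
#9 (2,5): internal coord 2 + (5)·λ' = +1.03709; +1.03709 ∈ [-0.1, 1.1) → IN Λ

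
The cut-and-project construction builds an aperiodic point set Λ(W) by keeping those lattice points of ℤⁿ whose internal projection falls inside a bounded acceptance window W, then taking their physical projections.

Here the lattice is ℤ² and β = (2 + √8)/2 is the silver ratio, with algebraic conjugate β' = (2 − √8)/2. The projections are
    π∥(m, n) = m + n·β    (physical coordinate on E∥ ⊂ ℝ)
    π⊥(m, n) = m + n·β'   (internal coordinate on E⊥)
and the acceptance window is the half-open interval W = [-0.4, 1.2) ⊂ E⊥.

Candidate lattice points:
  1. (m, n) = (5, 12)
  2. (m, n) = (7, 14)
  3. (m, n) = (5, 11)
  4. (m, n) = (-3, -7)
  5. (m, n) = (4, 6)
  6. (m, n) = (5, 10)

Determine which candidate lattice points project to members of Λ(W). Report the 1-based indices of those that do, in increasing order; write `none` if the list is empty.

1, 3, 4, 6

Compute β' = (2−√8)/2 = -0.4142, so π⊥(m,n) = m -0.4142·n.
candidate 1: (m,n)=(5,12) → π∥ = 5+12·β ≈ 33.9706, π⊥ = 5+12·β' ≈ 0.0294 ∈ [-0.4, 1.2) ⇒ IN Λ
candidate 2: (m,n)=(7,14) → π∥ = 7+14·β ≈ 40.7990, π⊥ = 7+14·β' ≈ 1.2010 ∉ [-0.4, 1.2) ⇒ out
candidate 3: (m,n)=(5,11) → π∥ = 5+11·β ≈ 31.5563, π⊥ = 5+11·β' ≈ 0.4437 ∈ [-0.4, 1.2) ⇒ IN Λ
candidate 4: (m,n)=(-3,-7) → π∥ = -3-7·β ≈ -19.8995, π⊥ = -3-7·β' ≈ -0.1005 ∈ [-0.4, 1.2) ⇒ IN Λ
candidate 5: (m,n)=(4,6) → π∥ = 4+6·β ≈ 18.4853, π⊥ = 4+6·β' ≈ 1.5147 ∉ [-0.4, 1.2) ⇒ out
candidate 6: (m,n)=(5,10) → π∥ = 5+10·β ≈ 29.1421, π⊥ = 5+10·β' ≈ 0.8579 ∈ [-0.4, 1.2) ⇒ IN Λ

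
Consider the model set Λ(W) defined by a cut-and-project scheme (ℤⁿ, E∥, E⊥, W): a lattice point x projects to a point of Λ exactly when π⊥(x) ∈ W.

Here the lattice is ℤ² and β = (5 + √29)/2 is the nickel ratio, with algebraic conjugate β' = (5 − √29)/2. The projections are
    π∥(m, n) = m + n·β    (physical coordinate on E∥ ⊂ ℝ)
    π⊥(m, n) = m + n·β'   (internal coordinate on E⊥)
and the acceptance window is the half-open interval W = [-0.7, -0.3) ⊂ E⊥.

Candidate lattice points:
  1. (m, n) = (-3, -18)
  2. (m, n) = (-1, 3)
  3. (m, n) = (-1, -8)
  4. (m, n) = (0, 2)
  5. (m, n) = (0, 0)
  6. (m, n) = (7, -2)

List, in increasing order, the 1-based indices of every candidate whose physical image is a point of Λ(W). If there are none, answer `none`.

Numerically β ≈ 5.19258 and β' = −1/β ≈ -0.19258.
[1] lift (-3,-18): star map gives 0.46648; window check -0.7 ≤ 0.46648 < -0.3 is false → out
[2] lift (-1,3): star map gives -1.57775; window check -0.7 ≤ -1.57775 < -0.3 is false → out
[3] lift (-1,-8): star map gives 0.54066; window check -0.7 ≤ 0.54066 < -0.3 is false → out
[4] lift (0,2): star map gives -0.38516; window check -0.7 ≤ -0.38516 < -0.3 is true → IN Λ
[5] lift (0,0): star map gives 0.00000; window check -0.7 ≤ 0.00000 < -0.3 is false → out
[6] lift (7,-2): star map gives 7.38516; window check -0.7 ≤ 7.38516 < -0.3 is false → out

4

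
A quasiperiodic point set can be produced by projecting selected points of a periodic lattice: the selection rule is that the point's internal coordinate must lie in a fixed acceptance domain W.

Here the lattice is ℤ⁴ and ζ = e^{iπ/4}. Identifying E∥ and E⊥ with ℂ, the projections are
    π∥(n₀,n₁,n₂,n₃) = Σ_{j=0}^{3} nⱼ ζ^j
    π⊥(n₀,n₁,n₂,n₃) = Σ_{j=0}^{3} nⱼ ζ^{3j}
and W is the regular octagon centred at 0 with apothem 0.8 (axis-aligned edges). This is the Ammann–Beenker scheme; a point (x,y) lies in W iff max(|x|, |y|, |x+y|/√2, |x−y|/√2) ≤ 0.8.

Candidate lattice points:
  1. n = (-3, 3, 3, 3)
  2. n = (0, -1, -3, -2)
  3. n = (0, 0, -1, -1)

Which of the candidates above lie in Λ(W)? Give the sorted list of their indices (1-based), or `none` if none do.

3

Internal map: ζ^{3j} for j=0..3 gives (1,0), (−√2/2,√2/2), (0,−1), (√2/2,√2/2).
#1 (-3, 3, 3, 3): internal (-3.0000, 1.2426); octagon support 3.0000 vs apothem 0.8 → ∉ W
#2 (0, -1, -3, -2): internal (-0.7071, 0.8787); octagon support 1.1213 vs apothem 0.8 → ∉ W
#3 (0, 0, -1, -1): internal (-0.7071, 0.2929); octagon support 0.7071 vs apothem 0.8 → ∈ W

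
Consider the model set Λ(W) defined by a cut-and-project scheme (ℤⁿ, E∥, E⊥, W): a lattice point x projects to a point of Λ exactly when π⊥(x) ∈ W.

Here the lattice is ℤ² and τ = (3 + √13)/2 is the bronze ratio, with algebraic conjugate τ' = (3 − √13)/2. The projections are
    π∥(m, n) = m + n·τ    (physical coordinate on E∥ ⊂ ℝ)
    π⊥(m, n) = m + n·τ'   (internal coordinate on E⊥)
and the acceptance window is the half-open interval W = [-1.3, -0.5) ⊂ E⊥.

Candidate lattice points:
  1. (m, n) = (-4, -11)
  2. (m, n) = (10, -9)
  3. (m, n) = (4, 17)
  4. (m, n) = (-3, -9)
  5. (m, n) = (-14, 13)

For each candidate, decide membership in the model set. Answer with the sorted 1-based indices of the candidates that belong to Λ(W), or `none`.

1, 3

Compute τ' = (3−√13)/2 = -0.3028, so π⊥(m,n) = m -0.3028·n.
#1 (-4,-11): internal coord -4 + (-11)·τ' = -0.6695; -0.6695 ∈ [-1.3, -0.5) → IN Λ
#2 (10,-9): internal coord 10 + (-9)·τ' = +12.7250; +12.7250 ∉ [-1.3, -0.5) → out
#3 (4,17): internal coord 4 + (17)·τ' = -1.1472; -1.1472 ∈ [-1.3, -0.5) → IN Λ
#4 (-3,-9): internal coord -3 + (-9)·τ' = -0.2750; -0.2750 ∉ [-1.3, -0.5) → out
#5 (-14,13): internal coord -14 + (13)·τ' = -17.9361; -17.9361 ∉ [-1.3, -0.5) → out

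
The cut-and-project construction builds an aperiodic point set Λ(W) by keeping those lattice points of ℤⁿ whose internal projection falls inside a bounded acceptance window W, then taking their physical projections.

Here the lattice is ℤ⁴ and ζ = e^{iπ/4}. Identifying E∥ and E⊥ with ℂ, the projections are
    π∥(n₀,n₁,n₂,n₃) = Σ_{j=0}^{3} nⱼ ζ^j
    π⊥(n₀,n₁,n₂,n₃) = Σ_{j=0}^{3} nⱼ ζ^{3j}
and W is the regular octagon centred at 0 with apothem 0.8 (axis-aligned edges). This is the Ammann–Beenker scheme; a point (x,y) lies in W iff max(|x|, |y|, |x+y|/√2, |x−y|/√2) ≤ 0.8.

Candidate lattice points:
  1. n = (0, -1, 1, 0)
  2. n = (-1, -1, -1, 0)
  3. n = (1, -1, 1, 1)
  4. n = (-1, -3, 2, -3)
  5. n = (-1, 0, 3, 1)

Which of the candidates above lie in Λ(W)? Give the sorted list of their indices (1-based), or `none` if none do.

2

π⊥(n) = n₀ + n₁ζ³ + n₂ζ⁶ + n₃ζ⁹ where ζ = e^{iπ/4}.
candidate 1: n = (0, -1, 1, 0) → π⊥ ≈ (+0.707107, -1.707107); max(|x|,|y|,|x±y|/√2) = 1.707107 > 0.8 ⇒ ∉ W
candidate 2: n = (-1, -1, -1, 0) → π⊥ ≈ (-0.292893, +0.292893); max(|x|,|y|,|x±y|/√2) = 0.414214 ≤ 0.8 ⇒ ∈ W
candidate 3: n = (1, -1, 1, 1) → π⊥ ≈ (+2.414214, -1.000000); max(|x|,|y|,|x±y|/√2) = 2.414214 > 0.8 ⇒ ∉ W
candidate 4: n = (-1, -3, 2, -3) → π⊥ ≈ (-1.000000, -6.242641); max(|x|,|y|,|x±y|/√2) = 6.242641 > 0.8 ⇒ ∉ W
candidate 5: n = (-1, 0, 3, 1) → π⊥ ≈ (-0.292893, -2.292893); max(|x|,|y|,|x±y|/√2) = 2.292893 > 0.8 ⇒ ∉ W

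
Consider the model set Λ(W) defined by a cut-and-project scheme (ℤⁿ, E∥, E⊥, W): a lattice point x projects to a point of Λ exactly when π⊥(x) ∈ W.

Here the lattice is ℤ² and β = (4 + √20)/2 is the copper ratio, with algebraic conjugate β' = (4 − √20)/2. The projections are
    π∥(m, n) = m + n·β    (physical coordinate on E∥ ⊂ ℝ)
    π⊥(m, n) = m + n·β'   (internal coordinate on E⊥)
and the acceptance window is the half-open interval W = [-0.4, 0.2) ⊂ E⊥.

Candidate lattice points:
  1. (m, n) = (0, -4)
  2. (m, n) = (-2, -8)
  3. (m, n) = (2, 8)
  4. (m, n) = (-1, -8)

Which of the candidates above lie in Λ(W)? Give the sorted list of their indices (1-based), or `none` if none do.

2, 3

Numerically β ≈ 4.23607 and β' = −1/β ≈ -0.23607.
[1] lift (0,-4): star map gives 0.94427; window check -0.4 ≤ 0.94427 < 0.2 is false → out
[2] lift (-2,-8): star map gives -0.11146; window check -0.4 ≤ -0.11146 < 0.2 is true → IN Λ
[3] lift (2,8): star map gives 0.11146; window check -0.4 ≤ 0.11146 < 0.2 is true → IN Λ
[4] lift (-1,-8): star map gives 0.88854; window check -0.4 ≤ 0.88854 < 0.2 is false → out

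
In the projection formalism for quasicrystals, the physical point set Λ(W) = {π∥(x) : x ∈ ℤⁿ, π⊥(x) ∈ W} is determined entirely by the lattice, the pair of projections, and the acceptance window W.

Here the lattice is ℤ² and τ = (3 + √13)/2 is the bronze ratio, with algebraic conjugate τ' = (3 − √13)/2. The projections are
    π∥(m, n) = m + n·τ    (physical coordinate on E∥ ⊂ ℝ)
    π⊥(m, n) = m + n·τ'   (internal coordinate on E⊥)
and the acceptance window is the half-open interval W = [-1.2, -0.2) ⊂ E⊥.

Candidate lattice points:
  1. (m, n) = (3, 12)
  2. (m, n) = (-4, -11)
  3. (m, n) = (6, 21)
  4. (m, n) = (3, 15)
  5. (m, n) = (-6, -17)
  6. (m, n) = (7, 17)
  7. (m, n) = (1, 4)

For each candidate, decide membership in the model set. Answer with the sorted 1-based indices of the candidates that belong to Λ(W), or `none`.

τ' = (3−√13)/2 ≈ -0.3028.
candidate 1: (m,n)=(3,12) → π∥ = 3+12·τ ≈ 42.6333, π⊥ = 3+12·τ' ≈ -0.6333 ∈ [-1.2, -0.2) ⇒ IN Λ
candidate 2: (m,n)=(-4,-11) → π∥ = -4-11·τ ≈ -40.3305, π⊥ = -4-11·τ' ≈ -0.6695 ∈ [-1.2, -0.2) ⇒ IN Λ
candidate 3: (m,n)=(6,21) → π∥ = 6+21·τ ≈ 75.3583, π⊥ = 6+21·τ' ≈ -0.3583 ∈ [-1.2, -0.2) ⇒ IN Λ
candidate 4: (m,n)=(3,15) → π∥ = 3+15·τ ≈ 52.5416, π⊥ = 3+15·τ' ≈ -1.5416 ∉ [-1.2, -0.2) ⇒ out
candidate 5: (m,n)=(-6,-17) → π∥ = -6-17·τ ≈ -62.1472, π⊥ = -6-17·τ' ≈ -0.8528 ∈ [-1.2, -0.2) ⇒ IN Λ
candidate 6: (m,n)=(7,17) → π∥ = 7+17·τ ≈ 63.1472, π⊥ = 7+17·τ' ≈ 1.8528 ∉ [-1.2, -0.2) ⇒ out
candidate 7: (m,n)=(1,4) → π∥ = 1+4·τ ≈ 14.2111, π⊥ = 1+4·τ' ≈ -0.2111 ∈ [-1.2, -0.2) ⇒ IN Λ

1, 2, 3, 5, 7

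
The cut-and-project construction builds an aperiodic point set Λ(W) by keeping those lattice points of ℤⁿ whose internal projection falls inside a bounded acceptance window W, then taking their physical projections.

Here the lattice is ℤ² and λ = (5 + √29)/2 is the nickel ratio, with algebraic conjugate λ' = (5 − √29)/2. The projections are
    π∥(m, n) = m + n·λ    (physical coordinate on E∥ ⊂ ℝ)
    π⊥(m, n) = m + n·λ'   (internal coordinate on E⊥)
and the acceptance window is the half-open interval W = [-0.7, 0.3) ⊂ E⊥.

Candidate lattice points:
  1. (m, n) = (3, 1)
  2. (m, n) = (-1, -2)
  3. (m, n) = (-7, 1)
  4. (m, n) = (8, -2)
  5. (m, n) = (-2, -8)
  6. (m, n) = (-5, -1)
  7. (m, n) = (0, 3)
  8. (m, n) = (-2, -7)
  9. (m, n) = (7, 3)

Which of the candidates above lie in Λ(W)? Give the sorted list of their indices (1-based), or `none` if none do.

Compute λ' = (5−√29)/2 = -0.19258, so π⊥(m,n) = m -0.19258·n.
candidate 1: (m,n)=(3,1) → π∥ = 3+1·λ ≈ 8.19258, π⊥ = 3+1·λ' ≈ 2.80742 ∉ [-0.7, 0.3) ⇒ out
candidate 2: (m,n)=(-1,-2) → π∥ = -1-2·λ ≈ -11.38516, π⊥ = -1-2·λ' ≈ -0.61484 ∈ [-0.7, 0.3) ⇒ IN Λ
candidate 3: (m,n)=(-7,1) → π∥ = -7+1·λ ≈ -1.80742, π⊥ = -7+1·λ' ≈ -7.19258 ∉ [-0.7, 0.3) ⇒ out
candidate 4: (m,n)=(8,-2) → π∥ = 8-2·λ ≈ -2.38516, π⊥ = 8-2·λ' ≈ 8.38516 ∉ [-0.7, 0.3) ⇒ out
candidate 5: (m,n)=(-2,-8) → π∥ = -2-8·λ ≈ -43.54066, π⊥ = -2-8·λ' ≈ -0.45934 ∈ [-0.7, 0.3) ⇒ IN Λ
candidate 6: (m,n)=(-5,-1) → π∥ = -5-1·λ ≈ -10.19258, π⊥ = -5-1·λ' ≈ -4.80742 ∉ [-0.7, 0.3) ⇒ out
candidate 7: (m,n)=(0,3) → π∥ = 0+3·λ ≈ 15.57775, π⊥ = 0+3·λ' ≈ -0.57775 ∈ [-0.7, 0.3) ⇒ IN Λ
candidate 8: (m,n)=(-2,-7) → π∥ = -2-7·λ ≈ -38.34808, π⊥ = -2-7·λ' ≈ -0.65192 ∈ [-0.7, 0.3) ⇒ IN Λ
candidate 9: (m,n)=(7,3) → π∥ = 7+3·λ ≈ 22.57775, π⊥ = 7+3·λ' ≈ 6.42225 ∉ [-0.7, 0.3) ⇒ out

2, 5, 7, 8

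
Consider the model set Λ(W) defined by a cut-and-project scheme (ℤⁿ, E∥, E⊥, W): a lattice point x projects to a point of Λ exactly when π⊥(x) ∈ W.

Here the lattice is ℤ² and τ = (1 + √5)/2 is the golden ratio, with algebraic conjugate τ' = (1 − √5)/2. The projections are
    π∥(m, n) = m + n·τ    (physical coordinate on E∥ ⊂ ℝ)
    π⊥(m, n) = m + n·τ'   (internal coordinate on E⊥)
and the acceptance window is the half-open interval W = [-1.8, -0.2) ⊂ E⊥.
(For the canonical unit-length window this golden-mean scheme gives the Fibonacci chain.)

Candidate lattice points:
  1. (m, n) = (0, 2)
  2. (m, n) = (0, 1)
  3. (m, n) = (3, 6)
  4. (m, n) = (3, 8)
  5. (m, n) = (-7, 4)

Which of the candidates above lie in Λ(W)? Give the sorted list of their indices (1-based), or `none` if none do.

Numerically τ ≈ 1.618034 and τ' = −1/τ ≈ -0.618034.
#1 (0,2): internal coord 0 + (2)·τ' = -1.236068; -1.236068 ∈ [-1.8, -0.2) → IN Λ
#2 (0,1): internal coord 0 + (1)·τ' = -0.618034; -0.618034 ∈ [-1.8, -0.2) → IN Λ
#3 (3,6): internal coord 3 + (6)·τ' = -0.708204; -0.708204 ∈ [-1.8, -0.2) → IN Λ
#4 (3,8): internal coord 3 + (8)·τ' = -1.944272; -1.944272 ∉ [-1.8, -0.2) → out
#5 (-7,4): internal coord -7 + (4)·τ' = -9.472136; -9.472136 ∉ [-1.8, -0.2) → out

1, 2, 3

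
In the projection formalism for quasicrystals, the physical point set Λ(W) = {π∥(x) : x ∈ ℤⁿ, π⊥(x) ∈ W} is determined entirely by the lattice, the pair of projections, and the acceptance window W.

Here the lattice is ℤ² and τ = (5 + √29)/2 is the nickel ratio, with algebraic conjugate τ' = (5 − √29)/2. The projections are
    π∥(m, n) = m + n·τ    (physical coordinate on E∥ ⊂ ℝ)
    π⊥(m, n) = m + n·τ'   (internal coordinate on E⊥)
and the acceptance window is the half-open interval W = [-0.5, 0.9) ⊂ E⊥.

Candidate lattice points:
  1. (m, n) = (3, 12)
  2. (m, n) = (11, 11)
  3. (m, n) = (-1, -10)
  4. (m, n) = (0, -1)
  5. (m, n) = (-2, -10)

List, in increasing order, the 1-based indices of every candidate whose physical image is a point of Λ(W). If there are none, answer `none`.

1, 4, 5

τ' = (5−√29)/2 ≈ -0.1926.
[1] lift (3,12): star map gives 0.6890; window check -0.5 ≤ 0.6890 < 0.9 is true → IN Λ
[2] lift (11,11): star map gives 8.8816; window check -0.5 ≤ 8.8816 < 0.9 is false → out
[3] lift (-1,-10): star map gives 0.9258; window check -0.5 ≤ 0.9258 < 0.9 is false → out
[4] lift (0,-1): star map gives 0.1926; window check -0.5 ≤ 0.1926 < 0.9 is true → IN Λ
[5] lift (-2,-10): star map gives -0.0742; window check -0.5 ≤ -0.0742 < 0.9 is true → IN Λ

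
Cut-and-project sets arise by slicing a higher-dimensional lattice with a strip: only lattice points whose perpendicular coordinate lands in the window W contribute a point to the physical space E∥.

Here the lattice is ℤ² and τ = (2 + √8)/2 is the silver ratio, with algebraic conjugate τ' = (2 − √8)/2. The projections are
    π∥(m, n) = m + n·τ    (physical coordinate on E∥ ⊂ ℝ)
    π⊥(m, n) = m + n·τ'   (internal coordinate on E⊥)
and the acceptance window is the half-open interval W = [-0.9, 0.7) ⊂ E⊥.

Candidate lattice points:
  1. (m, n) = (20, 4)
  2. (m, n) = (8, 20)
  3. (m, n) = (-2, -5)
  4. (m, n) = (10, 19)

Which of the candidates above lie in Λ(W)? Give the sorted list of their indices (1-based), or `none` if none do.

2, 3

Compute τ' = (2−√8)/2 = -0.414214, so π⊥(m,n) = m -0.414214·n.
candidate 1: (m,n)=(20,4) → π∥ = 20+4·τ ≈ 29.656854, π⊥ = 20+4·τ' ≈ 18.343146 ∉ [-0.9, 0.7) ⇒ out
candidate 2: (m,n)=(8,20) → π∥ = 8+20·τ ≈ 56.284271, π⊥ = 8+20·τ' ≈ -0.284271 ∈ [-0.9, 0.7) ⇒ IN Λ
candidate 3: (m,n)=(-2,-5) → π∥ = -2-5·τ ≈ -14.071068, π⊥ = -2-5·τ' ≈ 0.071068 ∈ [-0.9, 0.7) ⇒ IN Λ
candidate 4: (m,n)=(10,19) → π∥ = 10+19·τ ≈ 55.870058, π⊥ = 10+19·τ' ≈ 2.129942 ∉ [-0.9, 0.7) ⇒ out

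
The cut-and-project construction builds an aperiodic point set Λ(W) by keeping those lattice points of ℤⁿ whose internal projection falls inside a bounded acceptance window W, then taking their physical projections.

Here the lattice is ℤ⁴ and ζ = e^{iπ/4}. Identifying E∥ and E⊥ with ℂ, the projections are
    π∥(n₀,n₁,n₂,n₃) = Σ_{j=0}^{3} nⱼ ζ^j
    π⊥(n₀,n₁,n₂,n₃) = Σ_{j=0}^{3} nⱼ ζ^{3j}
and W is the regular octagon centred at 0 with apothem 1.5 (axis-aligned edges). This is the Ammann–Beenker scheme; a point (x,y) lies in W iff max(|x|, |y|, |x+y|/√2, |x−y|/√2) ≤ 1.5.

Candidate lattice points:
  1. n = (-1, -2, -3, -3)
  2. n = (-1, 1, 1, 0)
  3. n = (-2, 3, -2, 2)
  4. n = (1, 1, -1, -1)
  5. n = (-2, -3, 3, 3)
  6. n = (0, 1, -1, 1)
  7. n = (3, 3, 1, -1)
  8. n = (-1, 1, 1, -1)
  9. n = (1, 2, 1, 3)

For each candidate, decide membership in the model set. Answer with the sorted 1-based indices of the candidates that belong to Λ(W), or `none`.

4, 7

Internal map: ζ^{3j} for j=0..3 gives (1,0), (−√2/2,√2/2), (0,−1), (√2/2,√2/2).
candidate 1: n = (-1, -2, -3, -3) → π⊥ ≈ (-1.7071, -0.5355); max(|x|,|y|,|x±y|/√2) = 1.7071 > 1.5 ⇒ ∉ W
candidate 2: n = (-1, 1, 1, 0) → π⊥ ≈ (-1.7071, -0.2929); max(|x|,|y|,|x±y|/√2) = 1.7071 > 1.5 ⇒ ∉ W
candidate 3: n = (-2, 3, -2, 2) → π⊥ ≈ (-2.7071, +5.5355); max(|x|,|y|,|x±y|/√2) = 5.8284 > 1.5 ⇒ ∉ W
candidate 4: n = (1, 1, -1, -1) → π⊥ ≈ (-0.4142, +1.0000); max(|x|,|y|,|x±y|/√2) = 1.0000 ≤ 1.5 ⇒ ∈ W
candidate 5: n = (-2, -3, 3, 3) → π⊥ ≈ (+2.2426, -3.0000); max(|x|,|y|,|x±y|/√2) = 3.7071 > 1.5 ⇒ ∉ W
candidate 6: n = (0, 1, -1, 1) → π⊥ ≈ (+0.0000, +2.4142); max(|x|,|y|,|x±y|/√2) = 2.4142 > 1.5 ⇒ ∉ W
candidate 7: n = (3, 3, 1, -1) → π⊥ ≈ (+0.1716, +0.4142); max(|x|,|y|,|x±y|/√2) = 0.4142 ≤ 1.5 ⇒ ∈ W
candidate 8: n = (-1, 1, 1, -1) → π⊥ ≈ (-2.4142, -1.0000); max(|x|,|y|,|x±y|/√2) = 2.4142 > 1.5 ⇒ ∉ W
candidate 9: n = (1, 2, 1, 3) → π⊥ ≈ (+1.7071, +2.5355); max(|x|,|y|,|x±y|/√2) = 3.0000 > 1.5 ⇒ ∉ W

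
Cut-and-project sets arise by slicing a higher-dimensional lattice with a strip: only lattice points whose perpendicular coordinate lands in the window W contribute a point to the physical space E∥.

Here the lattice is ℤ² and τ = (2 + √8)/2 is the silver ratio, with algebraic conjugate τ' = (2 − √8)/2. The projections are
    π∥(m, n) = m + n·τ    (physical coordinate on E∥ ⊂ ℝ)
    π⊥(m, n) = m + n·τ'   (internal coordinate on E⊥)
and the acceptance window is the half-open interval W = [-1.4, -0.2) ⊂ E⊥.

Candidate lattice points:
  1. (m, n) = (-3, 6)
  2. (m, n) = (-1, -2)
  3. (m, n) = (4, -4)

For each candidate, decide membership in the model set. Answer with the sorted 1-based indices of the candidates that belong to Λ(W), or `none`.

Compute τ' = (2−√8)/2 = -0.4142, so π⊥(m,n) = m -0.4142·n.
#1 (-3,6): internal coord -3 + (6)·τ' = -5.4853; -5.4853 ∉ [-1.4, -0.2) → out
#2 (-1,-2): internal coord -1 + (-2)·τ' = -0.1716; -0.1716 ∉ [-1.4, -0.2) → out
#3 (4,-4): internal coord 4 + (-4)·τ' = +5.6569; +5.6569 ∉ [-1.4, -0.2) → out

none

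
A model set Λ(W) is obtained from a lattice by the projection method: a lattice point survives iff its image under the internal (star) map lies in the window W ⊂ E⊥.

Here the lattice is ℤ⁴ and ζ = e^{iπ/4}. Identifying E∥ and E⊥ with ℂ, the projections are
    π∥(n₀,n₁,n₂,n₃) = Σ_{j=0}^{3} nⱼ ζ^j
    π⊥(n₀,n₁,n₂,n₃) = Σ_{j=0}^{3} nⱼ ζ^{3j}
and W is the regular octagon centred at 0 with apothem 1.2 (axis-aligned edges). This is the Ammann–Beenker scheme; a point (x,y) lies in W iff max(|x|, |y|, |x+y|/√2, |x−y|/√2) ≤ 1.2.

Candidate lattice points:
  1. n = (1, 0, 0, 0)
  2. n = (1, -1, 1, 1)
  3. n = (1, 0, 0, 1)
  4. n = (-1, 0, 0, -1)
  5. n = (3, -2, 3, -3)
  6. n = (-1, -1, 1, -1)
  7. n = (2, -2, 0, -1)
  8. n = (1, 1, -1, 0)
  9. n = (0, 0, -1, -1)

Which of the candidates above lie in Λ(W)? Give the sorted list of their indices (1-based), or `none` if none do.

1, 9

Internal map: ζ^{3j} for j=0..3 gives (1,0), (−√2/2,√2/2), (0,−1), (√2/2,√2/2).
candidate 1: n = (1, 0, 0, 0) → π⊥ ≈ (+1.000000, +0.000000); max(|x|,|y|,|x±y|/√2) = 1.000000 ≤ 1.2 ⇒ ∈ W
candidate 2: n = (1, -1, 1, 1) → π⊥ ≈ (+2.414214, -1.000000); max(|x|,|y|,|x±y|/√2) = 2.414214 > 1.2 ⇒ ∉ W
candidate 3: n = (1, 0, 0, 1) → π⊥ ≈ (+1.707107, +0.707107); max(|x|,|y|,|x±y|/√2) = 1.707107 > 1.2 ⇒ ∉ W
candidate 4: n = (-1, 0, 0, -1) → π⊥ ≈ (-1.707107, -0.707107); max(|x|,|y|,|x±y|/√2) = 1.707107 > 1.2 ⇒ ∉ W
candidate 5: n = (3, -2, 3, -3) → π⊥ ≈ (+2.292893, -6.535534); max(|x|,|y|,|x±y|/√2) = 6.535534 > 1.2 ⇒ ∉ W
candidate 6: n = (-1, -1, 1, -1) → π⊥ ≈ (-1.000000, -2.414214); max(|x|,|y|,|x±y|/√2) = 2.414214 > 1.2 ⇒ ∉ W
candidate 7: n = (2, -2, 0, -1) → π⊥ ≈ (+2.707107, -2.121320); max(|x|,|y|,|x±y|/√2) = 3.414214 > 1.2 ⇒ ∉ W
candidate 8: n = (1, 1, -1, 0) → π⊥ ≈ (+0.292893, +1.707107); max(|x|,|y|,|x±y|/√2) = 1.707107 > 1.2 ⇒ ∉ W
candidate 9: n = (0, 0, -1, -1) → π⊥ ≈ (-0.707107, +0.292893); max(|x|,|y|,|x±y|/√2) = 0.707107 ≤ 1.2 ⇒ ∈ W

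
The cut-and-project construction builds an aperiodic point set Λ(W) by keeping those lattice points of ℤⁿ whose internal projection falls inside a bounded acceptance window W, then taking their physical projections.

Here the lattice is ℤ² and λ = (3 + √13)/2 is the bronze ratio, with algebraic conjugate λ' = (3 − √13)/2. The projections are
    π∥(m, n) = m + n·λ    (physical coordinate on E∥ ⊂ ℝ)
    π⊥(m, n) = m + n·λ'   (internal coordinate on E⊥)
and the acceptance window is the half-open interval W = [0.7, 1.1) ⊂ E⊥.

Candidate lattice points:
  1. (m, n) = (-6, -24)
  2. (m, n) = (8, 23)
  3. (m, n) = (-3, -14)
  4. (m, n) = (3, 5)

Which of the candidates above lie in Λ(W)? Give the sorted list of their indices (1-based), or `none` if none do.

2

λ' = (3−√13)/2 ≈ -0.30278.
candidate 1: (m,n)=(-6,-24) → π∥ = -6-24·λ ≈ -85.26662, π⊥ = -6-24·λ' ≈ 1.26662 ∉ [0.7, 1.1) ⇒ out
candidate 2: (m,n)=(8,23) → π∥ = 8+23·λ ≈ 83.96384, π⊥ = 8+23·λ' ≈ 1.03616 ∈ [0.7, 1.1) ⇒ IN Λ
candidate 3: (m,n)=(-3,-14) → π∥ = -3-14·λ ≈ -49.23886, π⊥ = -3-14·λ' ≈ 1.23886 ∉ [0.7, 1.1) ⇒ out
candidate 4: (m,n)=(3,5) → π∥ = 3+5·λ ≈ 19.51388, π⊥ = 3+5·λ' ≈ 1.48612 ∉ [0.7, 1.1) ⇒ out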